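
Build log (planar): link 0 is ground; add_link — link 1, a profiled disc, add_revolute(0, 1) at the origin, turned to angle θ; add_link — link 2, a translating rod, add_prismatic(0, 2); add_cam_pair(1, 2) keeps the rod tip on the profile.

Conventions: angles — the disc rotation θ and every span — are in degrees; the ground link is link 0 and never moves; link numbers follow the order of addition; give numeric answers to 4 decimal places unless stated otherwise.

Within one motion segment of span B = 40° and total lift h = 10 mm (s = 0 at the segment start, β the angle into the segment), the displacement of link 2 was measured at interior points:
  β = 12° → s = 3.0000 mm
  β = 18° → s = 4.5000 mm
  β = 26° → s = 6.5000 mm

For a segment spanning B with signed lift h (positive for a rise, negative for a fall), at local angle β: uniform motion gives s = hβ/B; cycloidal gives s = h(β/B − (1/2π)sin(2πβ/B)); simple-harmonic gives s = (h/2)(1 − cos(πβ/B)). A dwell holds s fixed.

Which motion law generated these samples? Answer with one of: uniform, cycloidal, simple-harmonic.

candidates at β/B = r: uniform s = h·r (linear in β); cycloidal s = h·(r − sin(2πr)/(2π)); simple-harmonic s = (h/2)(1 − cos(πr))
β=12°: printed 3.0000 | uniform 3.0000, cycloidal 1.4863, simple-harmonic 2.0611
β=18°: printed 4.5000 | uniform 4.5000, cycloidal 4.0082, simple-harmonic 4.2178
β=26°: printed 6.5000 | uniform 6.5000, cycloidal 7.7876, simple-harmonic 7.2700
only one law matches every sample → uniform

uniform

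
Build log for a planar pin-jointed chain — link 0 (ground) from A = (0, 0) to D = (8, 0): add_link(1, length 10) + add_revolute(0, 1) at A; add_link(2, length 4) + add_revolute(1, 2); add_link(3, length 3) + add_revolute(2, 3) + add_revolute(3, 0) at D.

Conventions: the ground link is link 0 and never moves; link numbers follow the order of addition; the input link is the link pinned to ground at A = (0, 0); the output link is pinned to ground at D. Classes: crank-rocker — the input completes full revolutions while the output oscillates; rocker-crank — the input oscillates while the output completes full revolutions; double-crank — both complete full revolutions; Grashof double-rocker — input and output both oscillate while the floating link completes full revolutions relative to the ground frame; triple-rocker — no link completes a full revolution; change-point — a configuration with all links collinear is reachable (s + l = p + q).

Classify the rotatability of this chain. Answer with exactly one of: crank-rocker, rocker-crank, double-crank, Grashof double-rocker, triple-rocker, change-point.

lengths: ground=8, input=10, coupler=4, output=3
sorted: s=3 (shortest), l=10 (longest), p+q=12
s + l = 13 vs p + q = 12
s + l > p + q → non-Grashof → no link fully rotates → triple-rocker

triple-rocker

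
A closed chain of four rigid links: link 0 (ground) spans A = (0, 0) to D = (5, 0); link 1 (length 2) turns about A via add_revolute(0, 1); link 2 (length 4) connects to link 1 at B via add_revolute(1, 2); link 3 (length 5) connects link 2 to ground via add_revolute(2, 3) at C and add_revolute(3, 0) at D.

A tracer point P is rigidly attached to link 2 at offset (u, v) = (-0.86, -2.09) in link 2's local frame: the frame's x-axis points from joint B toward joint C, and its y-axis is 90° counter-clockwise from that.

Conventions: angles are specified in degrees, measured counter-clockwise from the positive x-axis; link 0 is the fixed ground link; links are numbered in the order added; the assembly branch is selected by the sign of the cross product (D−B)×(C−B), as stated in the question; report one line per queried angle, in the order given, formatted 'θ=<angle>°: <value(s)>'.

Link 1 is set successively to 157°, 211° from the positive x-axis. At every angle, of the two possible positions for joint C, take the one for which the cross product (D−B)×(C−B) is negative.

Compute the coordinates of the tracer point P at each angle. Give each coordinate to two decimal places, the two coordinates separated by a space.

A=(0,0), D=(5.00,0)
θ=157°: B = A + 2.00·(cos157°, sin157°) = (-1.8410, 0.7815)
θ=157°: |BD| = 6.8855
θ=157°: circle(B,4.00) ∩ circle(D,5.00): a=2.7892, h=2.8671
θ=157°:   candidates: C₊=(1.2556,3.3135) cross=19.742; C₋=(0.6048,-2.3837) cross=-19.742
θ=157°:   branch - wants cross < 0 → take C=(0.6048,-2.3837) (cross=-19.742)
θ=157°: ex = (C−B)/|BC| = (0.6114,-0.7913); ey = (0.7913,0.6114)
θ=157°: P = B + -0.86·ex + -2.09·ey = (-4.0206,0.1840)
θ=211°: B = A + 2.00·(cos211°, sin211°) = (-1.7143, -1.0301)
θ=211°: |BD| = 6.7929
θ=211°: circle(B,4.00) ∩ circle(D,5.00): a=2.7340, h=2.9198
θ=211°:   candidates: C₊=(0.5453,2.2706) cross=19.834; C₋=(1.4308,-3.5015) cross=-19.834
θ=211°:   branch - wants cross < 0 → take C=(1.4308,-3.5015) (cross=-19.834)
θ=211°: ex = (C−B)/|BC| = (0.7863,-0.6179); ey = (0.6179,0.7863)
θ=211°: P = B + -0.86·ex + -2.09·ey = (-3.6819,-2.1420)

θ=157°: -4.02 0.18
θ=211°: -3.68 -2.14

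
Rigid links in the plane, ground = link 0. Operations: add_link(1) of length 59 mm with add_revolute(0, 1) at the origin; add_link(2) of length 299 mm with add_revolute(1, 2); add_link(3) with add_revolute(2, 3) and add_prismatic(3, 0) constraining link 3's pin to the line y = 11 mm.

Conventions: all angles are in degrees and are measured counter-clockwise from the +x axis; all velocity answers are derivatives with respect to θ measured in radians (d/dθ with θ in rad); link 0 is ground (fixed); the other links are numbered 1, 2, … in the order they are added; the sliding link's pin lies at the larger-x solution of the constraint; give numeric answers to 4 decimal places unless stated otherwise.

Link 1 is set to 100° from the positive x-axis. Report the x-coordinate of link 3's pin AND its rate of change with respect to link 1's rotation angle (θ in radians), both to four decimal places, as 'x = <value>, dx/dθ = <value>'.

geometry: r = 59 mm, L = 299 mm, e = 11 mm
crank pin P = (r cos θ, r sin θ) = (-10.245242, 58.103657)
h = r sin θ − e = 58.103657 − 11 = 47.103657
x = r cos θ + √(L² − h²) = -10.245242 + 295.266397 = 285.021155
dx/dθ = −r sin θ − h·r cos θ/√(L² − h²) (θ in radians; h = 47.103657) = -56.469241

x = 285.0212, dx/dθ = -56.4692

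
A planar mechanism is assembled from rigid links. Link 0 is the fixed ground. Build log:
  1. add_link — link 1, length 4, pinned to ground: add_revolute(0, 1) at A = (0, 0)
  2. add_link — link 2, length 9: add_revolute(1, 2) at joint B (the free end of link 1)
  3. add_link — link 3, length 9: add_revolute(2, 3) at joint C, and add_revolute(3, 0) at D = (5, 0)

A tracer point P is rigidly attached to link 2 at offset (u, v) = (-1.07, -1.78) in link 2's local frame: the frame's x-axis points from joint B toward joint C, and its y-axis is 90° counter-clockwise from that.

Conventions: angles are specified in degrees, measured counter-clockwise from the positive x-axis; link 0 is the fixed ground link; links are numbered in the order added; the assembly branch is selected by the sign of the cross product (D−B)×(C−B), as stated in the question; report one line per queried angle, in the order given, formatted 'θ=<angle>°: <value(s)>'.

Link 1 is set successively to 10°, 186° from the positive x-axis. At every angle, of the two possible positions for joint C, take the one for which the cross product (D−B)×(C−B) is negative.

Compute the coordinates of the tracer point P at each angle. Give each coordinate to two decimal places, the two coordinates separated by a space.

A=(0,0), D=(5.00,0)
θ=10°: B = A + 4.00·(cos10°, sin10°) = (3.9392, 0.6946)
θ=10°: |BD| = 1.2679
θ=10°: circle(B,9.00) ∩ circle(D,9.00): a=0.6340, h=8.9776
θ=10°:   candidates: C₊=(9.3876,7.8580) cross=11.383; C₋=(-0.4484,-7.1634) cross=-11.383
θ=10°:   branch - wants cross < 0 → take C=(-0.4484,-7.1634) (cross=-11.383)
θ=10°: ex = (C−B)/|BC| = (-0.4875,-0.8731); ey = (0.8731,-0.4875)
θ=10°: P = B + -1.07·ex + -1.78·ey = (2.9067,2.4966)
θ=186°: B = A + 4.00·(cos186°, sin186°) = (-3.9781, -0.4181)
θ=186°: |BD| = 8.9878
θ=186°: circle(B,9.00) ∩ circle(D,9.00): a=4.4939, h=7.7977
θ=186°:   candidates: C₊=(0.1482,7.5802) cross=70.085; C₋=(0.8737,-7.9984) cross=-70.085
θ=186°:   branch - wants cross < 0 → take C=(0.8737,-7.9984) (cross=-70.085)
θ=186°: ex = (C−B)/|BC| = (0.5391,-0.8422); ey = (0.8422,0.5391)
θ=186°: P = B + -1.07·ex + -1.78·ey = (-6.0541,-0.4765)

θ=10°: 2.91 2.50
θ=186°: -6.05 -0.48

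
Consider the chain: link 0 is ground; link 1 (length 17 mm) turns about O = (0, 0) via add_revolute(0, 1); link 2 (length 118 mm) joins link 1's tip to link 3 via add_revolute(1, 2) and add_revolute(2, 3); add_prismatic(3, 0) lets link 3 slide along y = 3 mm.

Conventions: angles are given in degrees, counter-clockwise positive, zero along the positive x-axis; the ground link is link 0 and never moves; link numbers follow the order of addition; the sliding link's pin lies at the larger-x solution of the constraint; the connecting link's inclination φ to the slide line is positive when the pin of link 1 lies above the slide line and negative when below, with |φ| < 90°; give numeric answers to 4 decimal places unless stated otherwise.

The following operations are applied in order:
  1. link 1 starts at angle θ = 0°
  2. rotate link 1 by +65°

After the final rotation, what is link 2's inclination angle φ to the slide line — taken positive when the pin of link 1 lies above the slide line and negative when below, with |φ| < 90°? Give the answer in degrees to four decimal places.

geometry: r = 17 mm, L = 118 mm, e = 3 mm; θ starts at 0°
rotate link 1 by +65°: θ ← 0° +65° = 65°
h = r sin θ − e = 15.407232 − 3 = 12.407232
sin φ = h / L = 12.407232 / 118 = 0.10514604
φ = arcsin(0.10514604) = 6.035580°

6.0356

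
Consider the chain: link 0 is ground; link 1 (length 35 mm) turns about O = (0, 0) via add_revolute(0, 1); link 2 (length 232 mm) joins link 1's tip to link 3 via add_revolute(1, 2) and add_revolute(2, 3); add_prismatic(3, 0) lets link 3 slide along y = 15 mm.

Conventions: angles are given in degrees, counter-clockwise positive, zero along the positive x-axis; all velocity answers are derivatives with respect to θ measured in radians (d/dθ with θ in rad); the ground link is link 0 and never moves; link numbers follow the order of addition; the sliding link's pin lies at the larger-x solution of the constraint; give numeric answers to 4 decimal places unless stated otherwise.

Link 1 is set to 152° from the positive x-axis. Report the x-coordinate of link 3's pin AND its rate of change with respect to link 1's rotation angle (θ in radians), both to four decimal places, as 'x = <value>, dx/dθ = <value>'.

geometry: r = 35 mm, L = 232 mm, e = 15 mm
crank pin P = (r cos θ, r sin θ) = (-30.903166, 16.431505)
h = r sin θ − e = 16.431505 − 15 = 1.431505
x = r cos θ + √(L² − h²) = -30.903166 + 231.995584 = 201.092418
dx/dθ = −r sin θ − h·r cos θ/√(L² − h²) (θ in radians; h = 1.431505) = -16.240820

x = 201.0924, dx/dθ = -16.2408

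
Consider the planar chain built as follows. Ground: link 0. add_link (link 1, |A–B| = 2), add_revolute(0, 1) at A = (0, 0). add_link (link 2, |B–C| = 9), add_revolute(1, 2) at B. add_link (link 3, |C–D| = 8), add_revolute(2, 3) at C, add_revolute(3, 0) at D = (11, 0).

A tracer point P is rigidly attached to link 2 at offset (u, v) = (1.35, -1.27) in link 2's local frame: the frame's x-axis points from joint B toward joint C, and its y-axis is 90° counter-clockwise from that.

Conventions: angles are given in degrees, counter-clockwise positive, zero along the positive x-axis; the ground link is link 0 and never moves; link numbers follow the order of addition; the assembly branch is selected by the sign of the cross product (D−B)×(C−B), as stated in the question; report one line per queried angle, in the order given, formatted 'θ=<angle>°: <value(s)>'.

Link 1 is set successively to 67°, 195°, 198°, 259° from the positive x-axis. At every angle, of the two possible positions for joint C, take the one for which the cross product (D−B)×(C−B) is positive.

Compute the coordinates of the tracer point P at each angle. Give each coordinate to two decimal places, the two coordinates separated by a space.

A=(0,0), D=(11.00,0)
θ=67°: B = A + 2.00·(cos67°, sin67°) = (0.7815, 1.8410)
θ=67°: |BD| = 10.3831
θ=67°: circle(B,9.00) ∩ circle(D,8.00): a=6.0102, h=6.6991
θ=67°:   candidates: C₊=(7.8842,7.3683) cross=69.557; C₋=(5.5086,-5.8176) cross=-69.557
θ=67°:   branch + wants cross > 0 → take C=(7.8842,7.3683) (cross=69.557)
θ=67°: ex = (C−B)/|BC| = (0.7892,0.6141); ey = (-0.6141,0.7892)
θ=67°: P = B + 1.35·ex + -1.27·ey = (2.6268,1.6678)
θ=195°: B = A + 2.00·(cos195°, sin195°) = (-1.9319, -0.5176)
θ=195°: |BD| = 12.9422
θ=195°: circle(B,9.00) ∩ circle(D,8.00): a=7.1279, h=5.4949
θ=195°:   candidates: C₊=(4.9705,5.2579) cross=71.116; C₋=(5.4101,-5.7230) cross=-71.116
θ=195°:   branch + wants cross > 0 → take C=(4.9705,5.2579) (cross=71.116)
θ=195°: ex = (C−B)/|BC| = (0.7669,0.6417); ey = (-0.6417,0.7669)
θ=195°: P = B + 1.35·ex + -1.27·ey = (-0.0815,-0.6253)
θ=198°: B = A + 2.00·(cos198°, sin198°) = (-1.9021, -0.6180)
θ=198°: |BD| = 12.9169
θ=198°: circle(B,9.00) ∩ circle(D,8.00): a=7.1165, h=5.5096
θ=198°:   candidates: C₊=(4.9426,5.2257) cross=71.167; C₋=(5.4699,-5.7808) cross=-71.167
θ=198°:   branch + wants cross > 0 → take C=(4.9426,5.2257) (cross=71.167)
θ=198°: ex = (C−B)/|BC| = (0.7605,0.6493); ey = (-0.6493,0.7605)
θ=198°: P = B + 1.35·ex + -1.27·ey = (-0.0508,-0.7073)
θ=259°: B = A + 2.00·(cos259°, sin259°) = (-0.3816, -1.9633)
θ=259°: |BD| = 11.5497
θ=259°: circle(B,9.00) ∩ circle(D,8.00): a=6.5108, h=6.2137
θ=259°:   candidates: C₊=(4.9782,5.2667) cross=71.766; C₋=(7.0906,-6.9798) cross=-71.766
θ=259°:   branch + wants cross > 0 → take C=(4.9782,5.2667) (cross=71.766)
θ=259°: ex = (C−B)/|BC| = (0.5955,0.8033); ey = (-0.8033,0.5955)
θ=259°: P = B + 1.35·ex + -1.27·ey = (1.4426,-1.6351)

θ=67°: 2.63 1.67
θ=195°: -0.08 -0.63
θ=198°: -0.05 -0.71
θ=259°: 1.44 -1.64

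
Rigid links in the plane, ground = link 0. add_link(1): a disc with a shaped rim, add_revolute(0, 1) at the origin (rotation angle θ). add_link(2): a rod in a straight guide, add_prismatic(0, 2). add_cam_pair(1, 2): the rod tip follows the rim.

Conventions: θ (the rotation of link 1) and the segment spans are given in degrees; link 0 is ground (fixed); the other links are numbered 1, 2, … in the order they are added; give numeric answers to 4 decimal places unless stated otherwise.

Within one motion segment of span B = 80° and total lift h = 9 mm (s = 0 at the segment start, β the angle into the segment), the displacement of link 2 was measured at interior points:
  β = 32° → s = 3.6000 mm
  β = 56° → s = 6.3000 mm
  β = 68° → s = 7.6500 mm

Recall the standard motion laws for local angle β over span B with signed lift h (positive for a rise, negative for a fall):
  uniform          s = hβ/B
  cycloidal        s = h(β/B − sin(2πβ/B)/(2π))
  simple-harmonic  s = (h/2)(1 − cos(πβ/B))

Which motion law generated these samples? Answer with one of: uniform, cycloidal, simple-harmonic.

candidates at β/B = r: uniform s = h·r (linear in β); cycloidal s = h·(r − sin(2πr)/(2π)); simple-harmonic s = (h/2)(1 − cos(πr))
β=32°: printed 3.6000 | uniform 3.6000, cycloidal 2.7581, simple-harmonic 3.1094
β=56°: printed 6.3000 | uniform 6.3000, cycloidal 7.6623, simple-harmonic 7.1450
β=68°: printed 7.6500 | uniform 7.6500, cycloidal 8.8088, simple-harmonic 8.5095
only one law matches every sample → uniform

uniform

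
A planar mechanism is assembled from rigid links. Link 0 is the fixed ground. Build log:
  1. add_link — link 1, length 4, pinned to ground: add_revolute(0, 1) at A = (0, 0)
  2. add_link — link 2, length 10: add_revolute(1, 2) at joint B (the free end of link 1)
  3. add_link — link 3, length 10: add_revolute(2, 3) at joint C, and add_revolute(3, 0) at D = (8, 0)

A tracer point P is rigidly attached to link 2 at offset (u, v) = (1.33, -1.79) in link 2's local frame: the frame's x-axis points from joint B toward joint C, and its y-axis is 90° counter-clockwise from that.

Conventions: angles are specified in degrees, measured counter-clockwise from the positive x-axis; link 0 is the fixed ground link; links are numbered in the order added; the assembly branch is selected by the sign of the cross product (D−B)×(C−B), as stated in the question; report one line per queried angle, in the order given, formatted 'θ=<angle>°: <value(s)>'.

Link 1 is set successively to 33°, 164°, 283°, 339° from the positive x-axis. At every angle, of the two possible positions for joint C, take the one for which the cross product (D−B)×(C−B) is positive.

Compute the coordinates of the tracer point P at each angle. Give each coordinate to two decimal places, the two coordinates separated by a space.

A=(0,0), D=(8.00,0)
θ=33°: B = A + 4.00·(cos33°, sin33°) = (3.3547, 2.1786)
θ=33°: |BD| = 5.1308
θ=33°: circle(B,10.00) ∩ circle(D,10.00): a=2.5654, h=9.6653
θ=33°:   candidates: C₊=(9.7813,9.8401) cross=49.591; C₋=(1.5734,-7.6615) cross=-49.591
θ=33°:   branch + wants cross > 0 → take C=(9.7813,9.8401) (cross=49.591)
θ=33°: ex = (C−B)/|BC| = (0.6427,0.7662); ey = (-0.7662,0.6427)
θ=33°: P = B + 1.33·ex + -1.79·ey = (5.5808,2.0472)
θ=164°: B = A + 4.00·(cos164°, sin164°) = (-3.8450, 1.1025)
θ=164°: |BD| = 11.8962
θ=164°: circle(B,10.00) ∩ circle(D,10.00): a=5.9481, h=8.0386
θ=164°:   candidates: C₊=(2.8225,8.5553) cross=95.630; C₋=(1.3325,-7.4528) cross=-95.630
θ=164°:   branch + wants cross > 0 → take C=(2.8225,8.5553) (cross=95.630)
θ=164°: ex = (C−B)/|BC| = (0.6668,0.7453); ey = (-0.7453,0.6668)
θ=164°: P = B + 1.33·ex + -1.79·ey = (-1.6242,0.9003)
θ=283°: B = A + 4.00·(cos283°, sin283°) = (0.8998, -3.8975)
θ=283°: |BD| = 8.0996
θ=283°: circle(B,10.00) ∩ circle(D,10.00): a=4.0498, h=9.1433
θ=283°:   candidates: C₊=(0.0502,6.0664) cross=74.057; C₋=(8.8496,-9.9638) cross=-74.057
θ=283°:   branch + wants cross > 0 → take C=(0.0502,6.0664) (cross=74.057)
θ=283°: ex = (C−B)/|BC| = (-0.0850,0.9964); ey = (-0.9964,-0.0850)
θ=283°: P = B + 1.33·ex + -1.79·ey = (2.5703,-2.4202)
θ=339°: B = A + 4.00·(cos339°, sin339°) = (3.7343, -1.4335)
θ=339°: |BD| = 4.5001
θ=339°: circle(B,10.00) ∩ circle(D,10.00): a=2.2500, h=9.7436
θ=339°:   candidates: C₊=(2.7634,8.5193) cross=43.847; C₋=(8.9709,-9.9528) cross=-43.847
θ=339°:   branch + wants cross > 0 → take C=(2.7634,8.5193) (cross=43.847)
θ=339°: ex = (C−B)/|BC| = (-0.0971,0.9953); ey = (-0.9953,-0.0971)
θ=339°: P = B + 1.33·ex + -1.79·ey = (5.3867,0.0640)

θ=33°: 5.58 2.05
θ=164°: -1.62 0.90
θ=283°: 2.57 -2.42
θ=339°: 5.39 0.06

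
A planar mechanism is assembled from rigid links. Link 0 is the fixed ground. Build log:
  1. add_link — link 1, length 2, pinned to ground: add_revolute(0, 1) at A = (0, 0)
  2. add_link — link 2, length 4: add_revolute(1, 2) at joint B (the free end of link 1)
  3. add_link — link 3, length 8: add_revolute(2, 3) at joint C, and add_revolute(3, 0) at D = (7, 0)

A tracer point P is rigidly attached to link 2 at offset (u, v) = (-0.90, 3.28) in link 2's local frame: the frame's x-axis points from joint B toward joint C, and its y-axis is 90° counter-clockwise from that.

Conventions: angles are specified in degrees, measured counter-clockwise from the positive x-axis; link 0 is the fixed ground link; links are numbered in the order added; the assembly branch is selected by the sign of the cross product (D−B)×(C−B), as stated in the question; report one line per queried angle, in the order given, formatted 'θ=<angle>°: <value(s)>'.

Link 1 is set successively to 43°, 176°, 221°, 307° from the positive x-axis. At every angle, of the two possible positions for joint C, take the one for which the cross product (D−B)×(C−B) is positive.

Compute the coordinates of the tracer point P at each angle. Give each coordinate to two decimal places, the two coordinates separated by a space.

A=(0,0), D=(7.00,0)
θ=43°: B = A + 2.00·(cos43°, sin43°) = (1.4627, 1.3640)
θ=43°: |BD| = 5.7028
θ=43°: circle(B,4.00) ∩ circle(D,8.00): a=-1.3570, h=3.7628
θ=43°:   candidates: C₊=(1.0450,5.3421) cross=21.458; C₋=(-0.7549,-1.9650) cross=-21.458
θ=43°:   branch + wants cross > 0 → take C=(1.0450,5.3421) (cross=21.458)
θ=43°: ex = (C−B)/|BC| = (-0.1044,0.9945); ey = (-0.9945,-0.1044)
θ=43°: P = B + -0.90·ex + 3.28·ey = (-1.7054,0.1264)
θ=176°: B = A + 2.00·(cos176°, sin176°) = (-1.9951, 0.1395)
θ=176°: |BD| = 8.9962
θ=176°: circle(B,4.00) ∩ circle(D,8.00): a=1.8303, h=3.5567
θ=176°:   candidates: C₊=(-0.1099,3.6674) cross=31.997; C₋=(-0.2202,-3.4451) cross=-31.997
θ=176°:   branch + wants cross > 0 → take C=(-0.1099,3.6674) (cross=31.997)
θ=176°: ex = (C−B)/|BC| = (0.4713,0.8820); ey = (-0.8820,0.4713)
θ=176°: P = B + -0.90·ex + 3.28·ey = (-5.3122,0.8916)
θ=221°: B = A + 2.00·(cos221°, sin221°) = (-1.5094, -1.3121)
θ=221°: |BD| = 8.6100
θ=221°: circle(B,4.00) ∩ circle(D,8.00): a=1.5175, h=3.7010
θ=221°:   candidates: C₊=(-0.5736,2.5769) cross=31.865; C₋=(0.5544,-4.7386) cross=-31.865
θ=221°:   branch + wants cross > 0 → take C=(-0.5736,2.5769) (cross=31.865)
θ=221°: ex = (C−B)/|BC| = (0.2339,0.9722); ey = (-0.9722,0.2339)
θ=221°: P = B + -0.90·ex + 3.28·ey = (-4.9089,-1.4198)
θ=307°: B = A + 2.00·(cos307°, sin307°) = (1.2036, -1.5973)
θ=307°: |BD| = 6.0124
θ=307°: circle(B,4.00) ∩ circle(D,8.00): a=-0.9855, h=3.8767
θ=307°:   candidates: C₊=(-0.7764,1.8783) cross=23.308; C₋=(1.2834,-5.5965) cross=-23.308
θ=307°:   branch + wants cross > 0 → take C=(-0.7764,1.8783) (cross=23.308)
θ=307°: ex = (C−B)/|BC| = (-0.4950,0.8689); ey = (-0.8689,-0.4950)
θ=307°: P = B + -0.90·ex + 3.28·ey = (-1.2008,-4.0029)

θ=43°: -1.71 0.13
θ=176°: -5.31 0.89
θ=221°: -4.91 -1.42
θ=307°: -1.20 -4.00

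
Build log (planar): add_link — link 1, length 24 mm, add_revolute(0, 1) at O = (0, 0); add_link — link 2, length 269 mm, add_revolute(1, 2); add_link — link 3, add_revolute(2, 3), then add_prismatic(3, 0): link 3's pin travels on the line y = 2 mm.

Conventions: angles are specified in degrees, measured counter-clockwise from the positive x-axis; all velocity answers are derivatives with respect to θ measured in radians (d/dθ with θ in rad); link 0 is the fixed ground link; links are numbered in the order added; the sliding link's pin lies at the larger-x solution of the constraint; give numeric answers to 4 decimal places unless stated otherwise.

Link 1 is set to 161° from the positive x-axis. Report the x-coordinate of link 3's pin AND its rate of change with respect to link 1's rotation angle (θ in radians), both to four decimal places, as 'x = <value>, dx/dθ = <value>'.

geometry: r = 24 mm, L = 269 mm, e = 2 mm
crank pin P = (r cos θ, r sin θ) = (-22.692446, 7.813636)
h = r sin θ − e = 7.813636 − 2 = 5.813636
x = r cos θ + √(L² − h²) = -22.692446 + 268.937170 = 246.244725
dx/dθ = −r sin θ − h·r cos θ/√(L² − h²) (θ in radians; h = 5.813636) = -7.323091

x = 246.2447, dx/dθ = -7.3231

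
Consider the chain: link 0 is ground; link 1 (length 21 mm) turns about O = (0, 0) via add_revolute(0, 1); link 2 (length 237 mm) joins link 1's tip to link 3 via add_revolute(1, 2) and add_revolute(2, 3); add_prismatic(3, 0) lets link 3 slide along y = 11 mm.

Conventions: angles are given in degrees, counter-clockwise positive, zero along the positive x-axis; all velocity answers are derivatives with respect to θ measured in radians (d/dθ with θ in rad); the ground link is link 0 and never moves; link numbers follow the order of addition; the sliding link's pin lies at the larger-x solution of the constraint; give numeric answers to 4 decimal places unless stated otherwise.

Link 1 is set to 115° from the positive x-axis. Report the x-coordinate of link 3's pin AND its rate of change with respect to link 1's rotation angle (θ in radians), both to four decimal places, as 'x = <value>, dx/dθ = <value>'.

geometry: r = 21 mm, L = 237 mm, e = 11 mm
crank pin P = (r cos θ, r sin θ) = (-8.874983, 19.032464)
h = r sin θ − e = 19.032464 − 11 = 8.032464
x = r cos θ + √(L² − h²) = -8.874983 + 236.863842 = 227.988858
dx/dθ = −r sin θ − h·r cos θ/√(L² − h²) (θ in radians; h = 8.032464) = -18.731497

x = 227.9889, dx/dθ = -18.7315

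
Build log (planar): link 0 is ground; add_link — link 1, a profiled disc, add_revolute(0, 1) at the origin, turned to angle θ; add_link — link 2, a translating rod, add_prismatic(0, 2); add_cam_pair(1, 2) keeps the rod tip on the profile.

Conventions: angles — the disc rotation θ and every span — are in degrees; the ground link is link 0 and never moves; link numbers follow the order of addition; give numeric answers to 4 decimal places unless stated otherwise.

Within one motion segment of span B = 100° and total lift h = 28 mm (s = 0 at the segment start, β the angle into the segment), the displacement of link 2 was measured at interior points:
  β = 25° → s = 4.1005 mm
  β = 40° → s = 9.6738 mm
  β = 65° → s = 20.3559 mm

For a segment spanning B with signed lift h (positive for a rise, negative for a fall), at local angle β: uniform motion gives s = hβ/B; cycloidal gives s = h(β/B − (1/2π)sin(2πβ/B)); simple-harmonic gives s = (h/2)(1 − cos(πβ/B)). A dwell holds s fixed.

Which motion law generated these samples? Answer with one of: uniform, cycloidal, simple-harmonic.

candidates at β/B = r: uniform s = h·r (linear in β); cycloidal s = h·(r − sin(2πr)/(2π)); simple-harmonic s = (h/2)(1 − cos(πr))
β=25°: printed 4.1005 | uniform 7.0000, cycloidal 2.5437, simple-harmonic 4.1005
β=40°: printed 9.6738 | uniform 11.2000, cycloidal 8.5806, simple-harmonic 9.6738
β=65°: printed 20.3559 | uniform 18.2000, cycloidal 21.8053, simple-harmonic 20.3559
only one law matches every sample → simple-harmonic

simple-harmonic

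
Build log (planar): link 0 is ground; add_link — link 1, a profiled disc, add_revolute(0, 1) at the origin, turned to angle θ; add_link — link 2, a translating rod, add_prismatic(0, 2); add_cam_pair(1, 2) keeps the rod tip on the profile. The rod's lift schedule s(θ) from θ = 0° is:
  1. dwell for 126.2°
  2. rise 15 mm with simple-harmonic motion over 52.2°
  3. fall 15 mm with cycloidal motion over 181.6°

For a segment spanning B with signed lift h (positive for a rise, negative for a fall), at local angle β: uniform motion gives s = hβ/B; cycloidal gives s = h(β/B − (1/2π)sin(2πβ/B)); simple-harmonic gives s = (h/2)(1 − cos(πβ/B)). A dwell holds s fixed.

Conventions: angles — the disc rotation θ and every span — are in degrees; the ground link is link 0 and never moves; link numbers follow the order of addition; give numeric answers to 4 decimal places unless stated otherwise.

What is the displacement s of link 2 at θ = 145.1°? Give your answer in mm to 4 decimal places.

seg 1 [0°–126.2°] dwell: s stays 0.0000
seg 2 [126.2°–178.4°] simple-harmonic, h=15: θ=145.1° here. β=18.9, B=52.2. 15/2·(1 − cos(π·0.3621)) = 4.3508 → s = 4.3508

4.3508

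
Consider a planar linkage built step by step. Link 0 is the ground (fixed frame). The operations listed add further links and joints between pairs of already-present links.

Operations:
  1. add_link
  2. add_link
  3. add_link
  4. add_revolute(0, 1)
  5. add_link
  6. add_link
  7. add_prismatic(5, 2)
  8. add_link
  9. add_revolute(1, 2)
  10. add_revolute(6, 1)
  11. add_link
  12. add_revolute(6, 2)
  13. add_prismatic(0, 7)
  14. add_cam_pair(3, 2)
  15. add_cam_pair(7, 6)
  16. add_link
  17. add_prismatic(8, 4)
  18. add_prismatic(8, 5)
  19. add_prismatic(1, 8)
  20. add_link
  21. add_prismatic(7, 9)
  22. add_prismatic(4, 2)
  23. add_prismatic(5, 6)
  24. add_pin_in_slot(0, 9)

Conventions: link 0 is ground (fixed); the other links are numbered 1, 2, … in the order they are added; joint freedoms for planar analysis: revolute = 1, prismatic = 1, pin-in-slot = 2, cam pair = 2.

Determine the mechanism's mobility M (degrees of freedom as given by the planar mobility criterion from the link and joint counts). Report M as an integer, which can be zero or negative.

link 0 = ground. State L|J1|J2 = 1|0|0
+link1  2|0|0
+link2  3|0|0
+link3  4|0|0
R(0,1) f=1→J1  4|1|0
+link4  5|1|0
+link5  6|1|0
P(5,2) f=1→J1  6|2|0
+link6  7|2|0
R(1,2) f=1→J1  7|3|0
R(6,1) f=1→J1  7|4|0
+link7  8|4|0
R(6,2) f=1→J1  8|5|0
P(0,7) f=1→J1  8|6|0
C(3,2) f=2→J2  8|6|1
C(7,6) f=2→J2  8|6|2
+link8  9|6|2
P(8,4) f=1→J1  9|7|2
P(8,5) f=1→J1  9|8|2
P(1,8) f=1→J1  9|9|2
+link9  10|9|2
P(7,9) f=1→J1  10|10|2
P(4,2) f=1→J1  10|11|2
P(5,6) f=1→J1  10|12|2
PS(0,9) f=2→J2  10|12|3
M = 3(10−1)−2·12−3 = 27−24−3 = 0

M = 0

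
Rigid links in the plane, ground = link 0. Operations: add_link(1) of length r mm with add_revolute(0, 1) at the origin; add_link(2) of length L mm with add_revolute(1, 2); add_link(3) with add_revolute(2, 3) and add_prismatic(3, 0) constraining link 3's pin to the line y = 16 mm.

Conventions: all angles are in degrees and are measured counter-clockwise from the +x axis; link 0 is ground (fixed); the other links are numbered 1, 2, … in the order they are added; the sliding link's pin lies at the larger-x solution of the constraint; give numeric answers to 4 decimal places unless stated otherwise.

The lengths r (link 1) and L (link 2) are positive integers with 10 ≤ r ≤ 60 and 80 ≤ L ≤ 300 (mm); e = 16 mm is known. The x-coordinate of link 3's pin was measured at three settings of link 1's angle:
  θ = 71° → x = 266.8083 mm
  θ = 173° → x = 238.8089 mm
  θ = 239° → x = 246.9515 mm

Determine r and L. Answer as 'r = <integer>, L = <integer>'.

constraint per measurement: (x − r cos θ)² + (r sin θ − e)² = L²
subtracting the θ₁ and θ₂ equations cancels the r² and L² terms:
r = (x₁² − x₂²) / (2[(x₁cos θ₁ + e sin θ₁) − (x₂cos θ₂ + e sin θ₂)]) = 21.0000 → r = 21
L² = (x₁ − r cos θ₁)² + (r sin θ₁ − e)² = 67599.9805 → L = 260.0000 → L = 260
check at θ₃=239°: x = 246.9515 (printed 246.9515) ✓

r = 21, L = 260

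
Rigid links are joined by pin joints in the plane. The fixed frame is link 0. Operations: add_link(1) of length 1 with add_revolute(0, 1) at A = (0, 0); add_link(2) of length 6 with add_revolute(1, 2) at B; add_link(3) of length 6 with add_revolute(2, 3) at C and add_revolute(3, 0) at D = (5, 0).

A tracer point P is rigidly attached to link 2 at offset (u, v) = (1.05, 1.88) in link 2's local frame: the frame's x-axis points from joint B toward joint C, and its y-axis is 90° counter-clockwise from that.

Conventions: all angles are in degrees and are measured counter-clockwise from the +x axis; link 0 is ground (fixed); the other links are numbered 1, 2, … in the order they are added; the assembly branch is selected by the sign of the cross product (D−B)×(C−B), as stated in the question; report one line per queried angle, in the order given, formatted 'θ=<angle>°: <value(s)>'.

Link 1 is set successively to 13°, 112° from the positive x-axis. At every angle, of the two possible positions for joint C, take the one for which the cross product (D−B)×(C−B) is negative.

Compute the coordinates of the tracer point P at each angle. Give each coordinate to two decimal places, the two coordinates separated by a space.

A=(0,0), D=(5.00,0)
θ=13°: B = A + 1.00·(cos13°, sin13°) = (0.9744, 0.2250)
θ=13°: |BD| = 4.0319
θ=13°: circle(B,6.00) ∩ circle(D,6.00): a=2.0160, h=5.6512
θ=13°:   candidates: C₊=(3.3025,5.7549) cross=22.785; C₋=(2.6719,-5.5299) cross=-22.785
θ=13°:   branch - wants cross < 0 → take C=(2.6719,-5.5299) (cross=-22.785)
θ=13°: ex = (C−B)/|BC| = (0.2829,-0.9591); ey = (0.9591,0.2829)
θ=13°: P = B + 1.05·ex + 1.88·ey = (3.0746,-0.2503)
θ=112°: B = A + 1.00·(cos112°, sin112°) = (-0.3746, 0.9272)
θ=112°: |BD| = 5.4540
θ=112°: circle(B,6.00) ∩ circle(D,6.00): a=2.7270, h=5.3445
θ=112°:   candidates: C₊=(3.2213,5.7303) cross=29.149; C₋=(1.4041,-4.8031) cross=-29.149
θ=112°:   branch - wants cross < 0 → take C=(1.4041,-4.8031) (cross=-29.149)
θ=112°: ex = (C−B)/|BC| = (0.2965,-0.9550); ey = (0.9550,0.2965)
θ=112°: P = B + 1.05·ex + 1.88·ey = (1.7322,0.4817)

θ=13°: 3.07 -0.25
θ=112°: 1.73 0.48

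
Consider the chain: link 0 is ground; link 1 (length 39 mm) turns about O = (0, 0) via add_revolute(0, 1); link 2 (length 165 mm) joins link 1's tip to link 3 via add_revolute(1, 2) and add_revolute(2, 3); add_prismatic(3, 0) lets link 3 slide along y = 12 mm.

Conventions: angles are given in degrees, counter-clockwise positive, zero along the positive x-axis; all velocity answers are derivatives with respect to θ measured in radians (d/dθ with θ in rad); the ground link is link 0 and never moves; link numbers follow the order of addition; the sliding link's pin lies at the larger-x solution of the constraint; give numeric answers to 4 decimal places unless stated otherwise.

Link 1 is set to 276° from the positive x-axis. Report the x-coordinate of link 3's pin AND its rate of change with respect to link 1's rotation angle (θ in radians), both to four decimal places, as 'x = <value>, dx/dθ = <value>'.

geometry: r = 39 mm, L = 165 mm, e = 12 mm
crank pin P = (r cos θ, r sin θ) = (4.076610, -38.786354)
h = r sin θ − e = -38.786354 − 12 = -50.786354
x = r cos θ + √(L² − h²) = 4.076610 + 156.989637 = 161.066247
dx/dθ = −r sin θ − h·r cos θ/√(L² − h²) (θ in radians; h = -50.786354) = 40.105143

x = 161.0662, dx/dθ = 40.1051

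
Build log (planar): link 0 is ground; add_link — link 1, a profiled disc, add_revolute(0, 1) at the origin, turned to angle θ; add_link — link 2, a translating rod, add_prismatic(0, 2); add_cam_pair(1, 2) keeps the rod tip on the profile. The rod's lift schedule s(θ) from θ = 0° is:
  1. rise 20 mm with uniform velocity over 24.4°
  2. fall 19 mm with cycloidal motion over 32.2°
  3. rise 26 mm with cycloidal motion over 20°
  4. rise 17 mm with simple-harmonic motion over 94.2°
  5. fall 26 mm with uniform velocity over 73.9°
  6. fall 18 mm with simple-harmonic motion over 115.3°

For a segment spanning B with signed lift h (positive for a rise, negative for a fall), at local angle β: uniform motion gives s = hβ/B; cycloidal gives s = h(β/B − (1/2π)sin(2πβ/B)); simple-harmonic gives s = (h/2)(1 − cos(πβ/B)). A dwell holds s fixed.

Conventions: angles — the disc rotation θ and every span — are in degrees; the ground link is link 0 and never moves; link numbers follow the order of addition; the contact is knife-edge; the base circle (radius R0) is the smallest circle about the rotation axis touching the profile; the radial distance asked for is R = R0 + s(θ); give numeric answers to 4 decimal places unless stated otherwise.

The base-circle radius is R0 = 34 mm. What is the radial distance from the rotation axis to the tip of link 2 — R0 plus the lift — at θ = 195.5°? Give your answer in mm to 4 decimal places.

seg 1 [0°–24.4°] uniform, h=20: full span → s += 20 → s = 20.0000
seg 2 [24.4°–56.6°] cycloidal, h=-19: full span → s += -19 → s = 1.0000
seg 3 [56.6°–76.6°] cycloidal, h=26: full span → s += 26 → s = 27.0000
seg 4 [76.6°–170.8°] simple-harmonic, h=17: full span → s += 17 → s = 44.0000
seg 5 [170.8°–244.7°] uniform, h=-26: θ=195.5° here. β=24.7, B=73.9. -26·24.7/73.9 = -8.6901 → s = 35.3099
R = R0 + s = 34 + 35.3099 = 69.3099

69.3099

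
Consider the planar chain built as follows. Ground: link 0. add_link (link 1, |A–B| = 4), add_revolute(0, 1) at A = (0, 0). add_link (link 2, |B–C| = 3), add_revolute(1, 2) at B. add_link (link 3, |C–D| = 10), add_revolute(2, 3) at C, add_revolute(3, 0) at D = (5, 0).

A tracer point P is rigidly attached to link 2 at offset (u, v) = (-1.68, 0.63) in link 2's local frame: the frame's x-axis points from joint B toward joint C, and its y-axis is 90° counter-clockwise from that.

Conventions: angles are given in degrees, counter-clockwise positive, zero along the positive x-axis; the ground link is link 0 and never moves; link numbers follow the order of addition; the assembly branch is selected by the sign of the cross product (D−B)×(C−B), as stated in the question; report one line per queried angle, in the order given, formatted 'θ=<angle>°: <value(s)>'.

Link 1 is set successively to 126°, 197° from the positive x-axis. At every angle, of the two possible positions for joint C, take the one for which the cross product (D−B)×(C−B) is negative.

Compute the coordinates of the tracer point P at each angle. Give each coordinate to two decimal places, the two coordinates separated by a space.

A=(0,0), D=(5.00,0)
θ=126°: B = A + 4.00·(cos126°, sin126°) = (-2.3511, 3.2361)
θ=126°: |BD| = 8.0319
θ=126°: circle(B,3.00) ∩ circle(D,10.00): a=-1.6490, h=2.5062
θ=126°:   candidates: C₊=(-2.8506,6.1942) cross=20.129; C₋=(-4.8701,1.6067) cross=-20.129
θ=126°:   branch - wants cross < 0 → take C=(-4.8701,1.6067) (cross=-20.129)
θ=126°: ex = (C−B)/|BC| = (-0.8396,-0.5431); ey = (0.5431,-0.8396)
θ=126°: P = B + -1.68·ex + 0.63·ey = (-0.5984,3.6195)
θ=197°: B = A + 4.00·(cos197°, sin197°) = (-3.8252, -1.1695)
θ=197°: |BD| = 8.9024
θ=197°: circle(B,3.00) ∩ circle(D,10.00): a=-0.6598, h=2.9265
θ=197°:   candidates: C₊=(-4.8638,1.6450) cross=26.053; C₋=(-4.0949,-4.1573) cross=-26.053
θ=197°:   branch - wants cross < 0 → take C=(-4.0949,-4.1573) (cross=-26.053)
θ=197°: ex = (C−B)/|BC| = (-0.0899,-0.9960); ey = (0.9960,-0.0899)
θ=197°: P = B + -1.68·ex + 0.63·ey = (-3.0468,0.4471)

θ=126°: -0.60 3.62
θ=197°: -3.05 0.45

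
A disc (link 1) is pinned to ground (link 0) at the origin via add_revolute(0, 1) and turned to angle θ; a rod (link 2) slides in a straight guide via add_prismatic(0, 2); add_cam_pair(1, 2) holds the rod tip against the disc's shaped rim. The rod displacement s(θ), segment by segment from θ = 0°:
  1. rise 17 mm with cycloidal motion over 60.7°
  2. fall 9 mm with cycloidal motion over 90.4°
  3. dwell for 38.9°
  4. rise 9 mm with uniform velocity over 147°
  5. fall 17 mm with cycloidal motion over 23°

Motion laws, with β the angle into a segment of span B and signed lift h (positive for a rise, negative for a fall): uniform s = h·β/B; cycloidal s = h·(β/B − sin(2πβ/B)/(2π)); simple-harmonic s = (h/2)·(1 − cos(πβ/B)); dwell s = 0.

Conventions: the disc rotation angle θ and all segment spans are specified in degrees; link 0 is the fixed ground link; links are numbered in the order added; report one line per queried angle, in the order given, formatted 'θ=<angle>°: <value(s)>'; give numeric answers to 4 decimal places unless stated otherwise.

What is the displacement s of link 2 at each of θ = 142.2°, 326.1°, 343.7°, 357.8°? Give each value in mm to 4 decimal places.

segment 1 (0° to 60.7°, cycloidal, h = 17) is passed completely: s = 0.0000 + (17) = 17.0000
θ = 142.2° falls in segment 2 (60.7° to 151.1°, cycloidal, h = -9): β = 142.2 − 60.7 = 81.5°, B = 90.4°; Δs = -9·(0.9015 − sin(2π·0.9015)/(2π)) = -8.9446; s = 17.0000 − 8.9446 = 8.0554
segment 2 (60.7° to 151.1°, cycloidal, h = -9) is passed completely: s = 17.0000 + (-9) = 8.0000
segment 3 (151.1° to 190°, dwell): s unchanged at 8.0000
θ = 326.1° falls in segment 4 (190° to 337°, uniform, h = 9): β = 326.1 − 190 = 136.1°, B = 147°; Δs = 9·136.1/147 = 8.3327; s = 8.0000 + 8.3327 = 16.3327
segment 4 (190° to 337°, uniform, h = 9) is passed completely: s = 8.0000 + (9) = 17.0000
θ = 343.7° falls in segment 5 (337° to 360°, cycloidal, h = -17): β = 343.7 − 337 = 6.7°, B = 23°; Δs = -17·(0.2913 − sin(2π·0.2913)/(2π)) = -2.3371; s = 17.0000 − 2.3371 = 14.6629
θ = 357.8° falls in segment 5 (337° to 360°, cycloidal, h = -17): β = 357.8 − 337 = 20.8°, B = 23°; Δs = -17·(0.9043 − sin(2π·0.9043)/(2π)) = -16.9039; s = 17.0000 − 16.9039 = 0.0961

θ=142.2°: 8.0554
θ=326.1°: 16.3327
θ=343.7°: 14.6629
θ=357.8°: 0.0961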